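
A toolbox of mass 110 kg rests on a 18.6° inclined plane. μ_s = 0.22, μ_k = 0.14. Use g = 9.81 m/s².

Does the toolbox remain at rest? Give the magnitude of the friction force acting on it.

N = m g cos θ = 1020 N.
Down-slope weight component: m g sin θ = 344 N.
μ_s N = 225 N.
344 > 225 N, so it slides; kinetic friction f = μ_k N = 0.14×1020 = 143 N.

f ≈ 143 N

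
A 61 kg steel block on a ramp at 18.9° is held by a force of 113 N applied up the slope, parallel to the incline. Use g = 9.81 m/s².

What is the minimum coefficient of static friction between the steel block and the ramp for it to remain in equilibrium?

N = m g cos θ = 566.1 N.
Friction must make up the shortfall along the incline: f = m g sin θ − P = 193.8 − 113 = 80.84 N.
At the threshold f = μ_s N, so μ_s,min = 80.84/566.1 = 0.143.

μ_s,min ≈ 0.143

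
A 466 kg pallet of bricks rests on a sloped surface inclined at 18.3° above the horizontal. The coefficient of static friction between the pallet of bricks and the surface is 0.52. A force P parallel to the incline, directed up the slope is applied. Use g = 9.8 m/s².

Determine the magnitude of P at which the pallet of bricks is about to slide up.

P ≈ 3690 N

At impending motion up the slope, friction acts down-slope at its limit: f = μ_s N.
P is parallel to the surface, so N = m g cos θ = 4340 N.
Along the incline: P = m g sin θ + μ_s N = 1430 + 0.52×4340 = 3690 N.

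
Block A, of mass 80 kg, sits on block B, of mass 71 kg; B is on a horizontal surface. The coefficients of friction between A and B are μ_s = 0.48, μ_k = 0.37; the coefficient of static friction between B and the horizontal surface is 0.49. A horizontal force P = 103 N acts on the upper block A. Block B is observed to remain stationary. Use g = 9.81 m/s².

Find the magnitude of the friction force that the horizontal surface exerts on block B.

The normal force B exerts on A is simply A's weight, N₁ = 784.8 N.
Maximum static friction on A from B: μ_s N₁ = 0.48×784.8 = 376.7 N.
Since P = 103 N ≤ 376.7 N, A does not slip on B; friction on A equals P = 103 N.
By Newton's third law B feels 103 N forward from A. With B stationary, the floor's static friction on B balances it: f₂ = 103 N (well within μ_s(m_A+m_B)g = 725.8 N).

f ≈ 103 N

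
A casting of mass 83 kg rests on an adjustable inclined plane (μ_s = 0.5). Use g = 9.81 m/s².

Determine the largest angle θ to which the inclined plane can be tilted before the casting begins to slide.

At the slip threshold, m g sin θ = μ_s · m g cos θ, so tan θ = μ_s.
θ_max = arctan(0.5) = 26.6°.

θ_max ≈ 26.6°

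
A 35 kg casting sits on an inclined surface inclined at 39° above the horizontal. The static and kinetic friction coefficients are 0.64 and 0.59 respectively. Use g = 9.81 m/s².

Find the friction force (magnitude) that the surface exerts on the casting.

The normal reaction is N = m g cos θ = 266.8 N.
For equilibrium along the incline, friction must balance the weight component: f = m g sin θ = 216.1 N up the slope.
The static-friction ceiling is μ_s N = 0.64 × 266.8 = 170.8 N.
Since |216.1| > 170.8 N, static friction cannot hold it; the casting slides down the incline and kinetic friction applies: f = μ_k N = 0.59 × 266.8 = 157 N.

f ≈ 157 N (up the incline)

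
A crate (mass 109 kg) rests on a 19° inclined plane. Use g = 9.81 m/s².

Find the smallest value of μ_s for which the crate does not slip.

μ_s,min ≈ 0.344

At the slip threshold m g sin θ = μ_s m g cos θ, so μ_s,min = tan θ.
μ_s,min = tan 19° = 0.344.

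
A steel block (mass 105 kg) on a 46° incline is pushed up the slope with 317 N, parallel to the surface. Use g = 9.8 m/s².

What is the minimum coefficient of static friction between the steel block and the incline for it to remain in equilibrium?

N = m g cos θ = 714.8 N.
Friction must make up the shortfall along the incline: f = m g sin θ − P = 740.2 − 317 = 423.2 N.
At the threshold f = μ_s N, so μ_s,min = 423.2/714.8 = 0.592.

μ_s,min ≈ 0.592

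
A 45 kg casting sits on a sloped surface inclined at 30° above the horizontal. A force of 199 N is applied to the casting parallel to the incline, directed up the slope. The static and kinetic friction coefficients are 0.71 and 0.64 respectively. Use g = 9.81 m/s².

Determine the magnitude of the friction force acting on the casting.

f ≈ 21.7 N (up the incline)

The normal reaction is N = m g cos θ = 382.3 N.
Parallel to the incline, ΣF = 0 gives f = m g sin θ − P = 220.7 − 199 = 21.72 N (up-slope positive).
Maximum static friction available: μ_s N = 0.71 × 382.3 = 271.4 N.
Since |21.72| ≤ 271.4 N, the casting remains in static equilibrium and friction takes exactly the required value.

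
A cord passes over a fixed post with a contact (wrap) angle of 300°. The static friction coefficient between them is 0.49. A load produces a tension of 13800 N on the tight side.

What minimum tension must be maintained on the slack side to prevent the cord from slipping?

T_min ≈ 1060 N

Capstan equation at impending slip: T_tight/T_slack = e^{μβ}.
β = 300° = 5.236 rad; e^{μβ} = e^{0.49×5.236} = 13.01.
T_slack = T_tight / e^{μβ} = 13800 / 13.01 = 1060 N.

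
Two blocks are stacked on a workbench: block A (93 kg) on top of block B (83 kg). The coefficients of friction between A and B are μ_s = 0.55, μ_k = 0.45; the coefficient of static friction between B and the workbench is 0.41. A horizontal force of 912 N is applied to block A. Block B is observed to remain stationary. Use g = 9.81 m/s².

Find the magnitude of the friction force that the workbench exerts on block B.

f ≈ 411 N

The normal force B exerts on A is simply A's weight, N₁ = 912.3 N.
Maximum static friction on A from B: μ_s N₁ = 0.55×912.3 = 501.8 N.
P = 912 N exceeds that limit, so A slips over B and the interface friction becomes kinetic: f₁ = μ_k N₁ = 0.45×912.3 = 411 N.
B experiences an equal 411 N forward from A (third law). B is in equilibrium, so the floor supplies f₂ = 411 N of static friction (limit μ_s(m_A+m_B)g = 707.9 N, not exceeded).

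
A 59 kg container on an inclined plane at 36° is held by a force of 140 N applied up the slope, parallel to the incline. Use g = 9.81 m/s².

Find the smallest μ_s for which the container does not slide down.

N = m g cos θ = 468.3 N.
Friction must make up the shortfall along the incline: f = m g sin θ − P = 340.2 − 140 = 200.2 N.
At the threshold f = μ_s N, so μ_s,min = 200.2/468.3 = 0.428.

μ_s,min ≈ 0.428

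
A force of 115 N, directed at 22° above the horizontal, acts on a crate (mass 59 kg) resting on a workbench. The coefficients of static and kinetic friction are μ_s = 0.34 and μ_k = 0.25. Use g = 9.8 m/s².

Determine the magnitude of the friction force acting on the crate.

f ≈ 107 N

Vertical equilibrium gives N = m g − P sin α = 535.1 N.
The horizontal driving force is P cos α = 106.6 N, so equilibrium needs friction f = 106.6 N.
The static-friction limit is μ_s N = 181.9 N.
Since 106.6 N does not exceed the limit, the crate stays at rest and f = 107 N.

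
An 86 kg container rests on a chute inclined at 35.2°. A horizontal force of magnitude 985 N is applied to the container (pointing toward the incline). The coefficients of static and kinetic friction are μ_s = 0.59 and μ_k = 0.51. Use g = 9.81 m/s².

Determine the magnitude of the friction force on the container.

f ≈ 319 N (down the incline)

Normal direction: N = m g cos θ + P sin θ = 1257 N.
Along the incline, the net driving force (taking up-slope positive) is P cos θ − m g sin θ = 804.9 − 486.3 = 318.6 N, so equilibrium requires friction f = -318.6 N (down-slope).
Maximum static friction: μ_s N = 0.59 × 1257 = 741.7 N.
|f_req| = 318.6 ≤ 741.7 N → the container is in equilibrium; friction equals the required value.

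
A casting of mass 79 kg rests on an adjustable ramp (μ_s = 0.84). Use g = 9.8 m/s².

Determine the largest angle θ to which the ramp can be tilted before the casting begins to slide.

θ_max ≈ 40°

At the slip threshold, m g sin θ = μ_s · m g cos θ, so tan θ = μ_s.
θ_max = arctan(0.84) = 40°.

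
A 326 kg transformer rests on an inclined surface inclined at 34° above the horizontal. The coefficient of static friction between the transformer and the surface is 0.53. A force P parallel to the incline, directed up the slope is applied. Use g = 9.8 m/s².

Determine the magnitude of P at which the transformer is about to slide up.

At impending motion up the slope, friction acts down-slope at its limit: f = μ_s N.
P is parallel to the surface, so N = m g cos θ = 2650 N.
Along the incline: P = m g sin θ + μ_s N = 1790 + 0.53×2650 = 3190 N.

P ≈ 3190 N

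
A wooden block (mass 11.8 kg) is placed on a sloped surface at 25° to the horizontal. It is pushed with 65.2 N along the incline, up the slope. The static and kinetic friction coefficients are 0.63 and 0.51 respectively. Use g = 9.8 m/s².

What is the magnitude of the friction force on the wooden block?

f ≈ 16.3 N (down the incline)

The normal reaction is N = m g cos θ = 104.8 N.
For equilibrium along the incline the friction force must supply f = m g sin θ − P = 48.87 − 65.2 = -16.33 N (positive meaning up-slope).
Maximum static friction available: μ_s N = 0.63 × 104.8 = 66.03 N.
Since |-16.33| ≤ 66.03 N, no slip — friction simply equals what equilibrium demands.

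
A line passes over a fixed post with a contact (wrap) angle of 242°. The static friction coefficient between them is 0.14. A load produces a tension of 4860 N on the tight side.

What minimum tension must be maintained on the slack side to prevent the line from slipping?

T_min ≈ 2690 N

Capstan equation at impending slip: T_tight/T_slack = e^{μβ}.
β = 242° = 4.224 rad; e^{μβ} = e^{0.14×4.224} = 1.806.
T_slack = T_tight / e^{μβ} = 4860 / 1.806 = 2690 N.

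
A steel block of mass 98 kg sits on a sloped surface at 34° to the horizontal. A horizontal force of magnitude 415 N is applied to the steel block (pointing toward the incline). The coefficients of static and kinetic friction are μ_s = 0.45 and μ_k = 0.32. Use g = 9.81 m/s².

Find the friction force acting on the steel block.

Resolve perpendicular to the incline: N = m g cos θ + P sin θ = 98×9.81×cos 34° + 415×sin 34° = 1029 N.
Along the incline, the net driving force (taking up-slope positive) is P cos θ − m g sin θ = 344.1 − 537.6 = -193.5 N, so equilibrium requires friction f = 193.5 N (up-slope).
The limit of static friction is μ_s N = 463.1 N.
Since 193.5 N is within the 463.1 N limit, the steel block stays put and friction is exactly 194 N.

f ≈ 194 N (up the incline)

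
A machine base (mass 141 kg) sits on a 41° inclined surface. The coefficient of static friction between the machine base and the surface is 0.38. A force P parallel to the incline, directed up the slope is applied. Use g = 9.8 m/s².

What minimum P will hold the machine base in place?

P_min ≈ 510 N

The machine base tends to slide down (tan θ > μ_s), so at the point of impending slip friction acts up-slope at its limit: f = μ_s N.
P is parallel to the surface, so N = m g cos θ = 1040 N.
Along the incline: P + μ_s N = m g sin θ, so P = 907 − 0.38×1040 = 510 N.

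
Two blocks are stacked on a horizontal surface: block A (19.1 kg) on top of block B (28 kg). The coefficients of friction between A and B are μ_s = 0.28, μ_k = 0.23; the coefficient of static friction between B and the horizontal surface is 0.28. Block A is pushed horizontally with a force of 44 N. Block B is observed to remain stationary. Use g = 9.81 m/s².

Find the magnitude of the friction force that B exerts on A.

Normal force at the A–B interface: N₁ = m_A g = 187.4 N.
So the A–B interface can sustain at most μ_s N₁ = 52.46 N of static friction.
Since P = 44 N ≤ 52.46 N, A does not slip on B; friction on A equals P = 44 N.
B experiences an equal 44 N forward from A (third law). B is in equilibrium, so the floor supplies f₂ = 44 N of static friction (limit μ_s(m_A+m_B)g = 129.4 N, not exceeded).

f ≈ 44 N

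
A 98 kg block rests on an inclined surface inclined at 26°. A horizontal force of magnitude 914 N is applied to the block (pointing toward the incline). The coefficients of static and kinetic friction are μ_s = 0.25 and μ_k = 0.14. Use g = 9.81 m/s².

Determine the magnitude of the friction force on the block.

f ≈ 177 N (down the incline)

The horizontal push has a component P sin θ into the surface, so N = m g cos θ + P sin θ = 864.1 + 400.7 = 1265 N.
Parallel to the incline: P cos θ − m g sin θ = 821.5 − 421.4 = 400.1 N; the friction needed to balance this is 400.1 N acting down the slope.
Maximum static friction: μ_s N = 0.25 × 1265 = 316.2 N.
|f_req| = 400.1 > 316.2 N → the block slides up the incline; f = μ_k N = 0.14 × 1265 = 177 N.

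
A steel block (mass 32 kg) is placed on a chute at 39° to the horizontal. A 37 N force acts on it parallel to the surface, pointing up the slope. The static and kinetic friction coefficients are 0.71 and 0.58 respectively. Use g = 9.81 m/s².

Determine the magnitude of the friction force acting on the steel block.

f ≈ 161 N (up the incline)

Normal force: N = m g cos θ = 32 × 9.81 × cos 39° = 244 N.
Parallel to the incline, ΣF = 0 gives f = m g sin θ − P = 197.6 − 37 = 160.6 N (up-slope positive).
Static friction can supply at most μ_s N = 173.2 N.
Since |160.6| ≤ 173.2 N, the steel block remains in static equilibrium and friction takes exactly the required value.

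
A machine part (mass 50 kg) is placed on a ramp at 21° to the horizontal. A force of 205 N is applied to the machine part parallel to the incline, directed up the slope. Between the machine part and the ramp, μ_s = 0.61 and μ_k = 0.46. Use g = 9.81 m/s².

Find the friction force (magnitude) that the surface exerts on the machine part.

The normal reaction is N = m g cos θ = 457.9 N.
Parallel to the incline, ΣF = 0 gives f = m g sin θ − P = 175.8 − 205 = -29.22 N (up-slope positive).
Static friction can supply at most μ_s N = 279.3 N.
Since |-29.22| ≤ 279.3 N, no slip — friction simply equals what equilibrium demands.

f ≈ 29.2 N (down the incline)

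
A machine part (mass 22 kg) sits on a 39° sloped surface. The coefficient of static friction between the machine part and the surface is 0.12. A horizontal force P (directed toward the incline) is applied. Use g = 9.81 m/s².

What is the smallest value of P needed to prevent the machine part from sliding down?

The machine part tends to slide down (tan θ > μ_s), so at the point of impending slip friction acts up-slope at its limit: f = μ_s N.
Perpendicular to the incline: N = m g cos θ + P sin θ.
Along the incline: P cos θ + μ_s N = m g sin θ, i.e. P cos θ + μ_s (m g cos θ + P sin θ) = m g sin θ.
Solving, P (cos θ + μ_s sin θ) = m g (sin θ − μ_s cos θ), so P = 216×0.5361/0.8527 = 136 N.

P_min ≈ 136 N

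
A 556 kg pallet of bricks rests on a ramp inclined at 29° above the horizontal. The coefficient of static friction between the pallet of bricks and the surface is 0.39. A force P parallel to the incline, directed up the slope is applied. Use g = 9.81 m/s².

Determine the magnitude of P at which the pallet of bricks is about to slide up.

At impending motion up the slope, friction acts down-slope at its limit: f = μ_s N.
P is parallel to the surface, so N = m g cos θ = 4770 N.
Along the incline: P = m g sin θ + μ_s N = 2640 + 0.39×4770 = 4500 N.

P ≈ 4500 N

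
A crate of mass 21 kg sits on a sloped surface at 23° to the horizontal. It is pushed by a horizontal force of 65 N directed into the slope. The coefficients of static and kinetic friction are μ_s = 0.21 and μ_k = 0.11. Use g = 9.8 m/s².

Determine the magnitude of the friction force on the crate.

Resolve perpendicular to the incline: N = m g cos θ + P sin θ = 21×9.8×cos 23° + 65×sin 23° = 214.8 N.
Parallel to the incline: P cos θ − m g sin θ = 59.83 − 80.41 = -20.58 N; the friction needed to balance this is 20.58 N acting up the slope.
The limit of static friction is μ_s N = 45.12 N.
|f_req| = 20.58 ≤ 45.12 N → the crate is in equilibrium; friction equals the required value.

f ≈ 20.6 N (up the incline)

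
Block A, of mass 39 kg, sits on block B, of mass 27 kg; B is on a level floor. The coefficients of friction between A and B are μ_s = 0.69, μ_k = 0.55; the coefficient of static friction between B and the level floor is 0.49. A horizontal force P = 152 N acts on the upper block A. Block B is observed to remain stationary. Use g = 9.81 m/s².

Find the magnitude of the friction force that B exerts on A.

f ≈ 152 N

Normal force at the A–B interface: N₁ = m_A g = 382.6 N.
So the A–B interface can sustain at most μ_s N₁ = 264 N of static friction.
Since P = 152 N ≤ 264 N, A does not slip on B; friction on A equals P = 152 N.
B experiences an equal 152 N forward from A (third law). B is in equilibrium, so the floor supplies f₂ = 152 N of static friction (limit μ_s(m_A+m_B)g = 317.3 N, not exceeded).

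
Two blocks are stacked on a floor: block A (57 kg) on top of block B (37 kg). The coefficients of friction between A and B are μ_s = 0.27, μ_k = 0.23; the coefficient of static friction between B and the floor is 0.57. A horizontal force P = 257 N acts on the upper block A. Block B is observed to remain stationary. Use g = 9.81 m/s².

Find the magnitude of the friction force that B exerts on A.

The normal force B exerts on A is simply A's weight, N₁ = 559.2 N.
Maximum static friction on A from B: μ_s N₁ = 0.27×559.2 = 151 N.
P = 257 N exceeds that limit, so A slips over B and the interface friction becomes kinetic: f₁ = μ_k N₁ = 0.23×559.2 = 129 N.
By Newton's third law B feels 129 N forward from A. With B stationary, the floor's static friction on B balances it: f₂ = 129 N (well within μ_s(m_A+m_B)g = 525.6 N).

f ≈ 129 N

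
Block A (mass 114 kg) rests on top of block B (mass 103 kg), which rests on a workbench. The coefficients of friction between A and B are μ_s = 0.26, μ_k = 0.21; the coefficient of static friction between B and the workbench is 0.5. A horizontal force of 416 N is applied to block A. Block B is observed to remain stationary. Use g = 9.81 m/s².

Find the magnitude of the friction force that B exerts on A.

Between the blocks, N₁ = m_A g = 1118 N.
So the A–B interface can sustain at most μ_s N₁ = 290.8 N of static friction.
P = 416 N exceeds that limit, so A slips over B and the interface friction becomes kinetic: f₁ = μ_k N₁ = 0.21×1118 = 235 N.
By Newton's third law B feels 235 N forward from A. With B stationary, the floor's static friction on B balances it: f₂ = 235 N (well within μ_s(m_A+m_B)g = 1064 N).

f ≈ 235 N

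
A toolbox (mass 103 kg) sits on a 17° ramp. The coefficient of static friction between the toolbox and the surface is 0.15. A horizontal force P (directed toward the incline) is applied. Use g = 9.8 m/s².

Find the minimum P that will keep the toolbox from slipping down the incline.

P_min ≈ 150 N

The toolbox tends to slide down (tan θ > μ_s), so at the point of impending slip friction acts up-slope at its limit: f = μ_s N.
Perpendicular to the incline: N = m g cos θ + P sin θ.
Along the incline: P cos θ + μ_s N = m g sin θ, i.e. P cos θ + μ_s (m g cos θ + P sin θ) = m g sin θ.
Solving, P (cos θ + μ_s sin θ) = m g (sin θ − μ_s cos θ), so P = 1010×0.1489/1 = 150 N.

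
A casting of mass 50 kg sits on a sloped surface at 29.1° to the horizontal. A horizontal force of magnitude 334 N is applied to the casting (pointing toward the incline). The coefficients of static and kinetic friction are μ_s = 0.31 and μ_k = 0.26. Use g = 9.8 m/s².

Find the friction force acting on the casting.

Resolve perpendicular to the incline: N = m g cos θ + P sin θ = 50×9.8×cos 29.1° + 334×sin 29.1° = 590.6 N.
Parallel to the incline: P cos θ − m g sin θ = 291.8 − 238.3 = 53.54 N; the friction needed to balance this is 53.54 N acting down the slope.
The limit of static friction is μ_s N = 183.1 N.
Since 53.54 N is within the 183.1 N limit, the casting stays put and friction is exactly 53.5 N.

f ≈ 53.5 N (down the incline)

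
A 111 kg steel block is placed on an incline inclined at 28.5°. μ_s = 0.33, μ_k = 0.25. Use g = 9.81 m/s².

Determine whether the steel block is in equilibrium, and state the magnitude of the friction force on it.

N = m g cos θ = 957 N.
Down-slope weight component: m g sin θ = 520 N.
μ_s N = 316 N.
520 > 316 N, so it slides; kinetic friction f = μ_k N = 0.25×957 = 239 N.

f ≈ 239 N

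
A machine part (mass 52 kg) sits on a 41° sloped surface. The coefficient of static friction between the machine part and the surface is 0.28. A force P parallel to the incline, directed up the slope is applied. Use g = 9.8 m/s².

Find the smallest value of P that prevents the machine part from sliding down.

P_min ≈ 227 N

The machine part tends to slide down (tan θ > μ_s), so at the point of impending slip friction acts up-slope at its limit: f = μ_s N.
P is parallel to the surface, so N = m g cos θ = 385 N.
Along the incline: P + μ_s N = m g sin θ, so P = 334 − 0.28×385 = 227 N.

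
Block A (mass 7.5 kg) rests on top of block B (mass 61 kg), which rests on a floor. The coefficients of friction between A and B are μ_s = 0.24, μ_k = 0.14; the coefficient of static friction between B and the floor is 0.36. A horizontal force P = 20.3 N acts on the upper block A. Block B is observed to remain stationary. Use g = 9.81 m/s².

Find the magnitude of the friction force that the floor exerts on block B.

Normal force at the A–B interface: N₁ = m_A g = 73.58 N.
So the A–B interface can sustain at most μ_s N₁ = 17.66 N of static friction.
P = 20.3 N exceeds that limit, so A slips over B and the interface friction becomes kinetic: f₁ = μ_k N₁ = 0.14×73.58 = 10.3 N.
B experiences an equal 10.3 N forward from A (third law). B is in equilibrium, so the floor supplies f₂ = 10.3 N of static friction (limit μ_s(m_A+m_B)g = 241.9 N, not exceeded).

f ≈ 10.3 N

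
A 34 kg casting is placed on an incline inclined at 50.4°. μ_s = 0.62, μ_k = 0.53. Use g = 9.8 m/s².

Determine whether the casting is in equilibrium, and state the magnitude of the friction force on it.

N = m g cos θ = 212 N.
Down-slope weight component: m g sin θ = 257 N.
μ_s N = 132 N.
257 > 132 N, so it slides; kinetic friction f = μ_k N = 0.53×212 = 113 N.

f ≈ 113 N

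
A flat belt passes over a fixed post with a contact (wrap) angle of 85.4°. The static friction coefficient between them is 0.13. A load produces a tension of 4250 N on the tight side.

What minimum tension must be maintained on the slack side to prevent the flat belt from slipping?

Capstan equation at impending slip: T_tight/T_slack = e^{μβ}.
β = 85.4° = 1.491 rad; e^{μβ} = e^{0.13×1.491} = 1.214.
T_slack = T_tight / e^{μβ} = 4250 / 1.214 = 3500 N.

T_min ≈ 3500 N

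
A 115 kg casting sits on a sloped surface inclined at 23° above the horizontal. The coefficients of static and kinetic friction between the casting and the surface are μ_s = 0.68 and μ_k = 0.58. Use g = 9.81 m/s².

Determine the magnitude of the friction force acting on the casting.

Perpendicular to the surface, N = m g cos θ = 115·9.81·cos 23° = 1038 N.
For equilibrium along the incline, friction must balance the weight component: f = m g sin θ = 440.8 N up the slope.
The static-friction ceiling is μ_s N = 0.68 × 1038 = 706.2 N.
Since |440.8| ≤ 706.2 N, static friction is sufficient; f equals the required value, not μ_s N.

f ≈ 441 N (up the incline)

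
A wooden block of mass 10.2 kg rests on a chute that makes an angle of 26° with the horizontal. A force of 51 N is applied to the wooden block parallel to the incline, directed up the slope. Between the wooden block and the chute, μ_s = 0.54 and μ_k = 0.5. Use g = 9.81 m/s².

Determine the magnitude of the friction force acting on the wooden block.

f ≈ 7.14 N (down the incline)

The normal reaction is N = m g cos θ = 89.94 N.
The friction needed for equilibrium is m g sin θ − P = 43.86 − 51 = -7.136 N, measured positive up-slope.
Static friction can supply at most μ_s N = 48.56 N.
Since |-7.136| ≤ 48.56 N, the wooden block remains in static equilibrium and friction takes exactly the required value.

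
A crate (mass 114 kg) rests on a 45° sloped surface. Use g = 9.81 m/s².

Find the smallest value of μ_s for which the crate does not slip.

μ_s,min ≈ 1

At the slip threshold m g sin θ = μ_s m g cos θ, so μ_s,min = tan θ.
μ_s,min = tan 45° = 1.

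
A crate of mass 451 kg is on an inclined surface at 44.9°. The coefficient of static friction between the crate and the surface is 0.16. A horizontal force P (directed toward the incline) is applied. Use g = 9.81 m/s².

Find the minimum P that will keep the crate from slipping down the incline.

The crate tends to slide down (tan θ > μ_s), so at the point of impending slip friction acts up-slope at its limit: f = μ_s N.
Perpendicular to the incline: N = m g cos θ + P sin θ.
Along the incline: P cos θ + μ_s N = m g sin θ, i.e. P cos θ + μ_s (m g cos θ + P sin θ) = m g sin θ.
Solving, P (cos θ + μ_s sin θ) = m g (sin θ − μ_s cos θ), so P = 4420×0.5925/0.8213 = 3190 N.

P_min ≈ 3190 N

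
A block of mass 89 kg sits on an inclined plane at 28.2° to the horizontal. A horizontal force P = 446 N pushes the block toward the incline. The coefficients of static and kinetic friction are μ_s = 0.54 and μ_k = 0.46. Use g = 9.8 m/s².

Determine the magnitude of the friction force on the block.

Resolve perpendicular to the incline: N = m g cos θ + P sin θ = 89×9.8×cos 28.2° + 446×sin 28.2° = 979.4 N.
Along the incline, the net driving force (taking up-slope positive) is P cos θ − m g sin θ = 393.1 − 412.2 = -19.1 N, so equilibrium requires friction f = 19.1 N (up-slope).
Maximum static friction: μ_s N = 0.54 × 979.4 = 528.9 N.
|f_req| = 19.1 ≤ 528.9 N → the block is in equilibrium; friction equals the required value.

f ≈ 19.1 N (up the incline)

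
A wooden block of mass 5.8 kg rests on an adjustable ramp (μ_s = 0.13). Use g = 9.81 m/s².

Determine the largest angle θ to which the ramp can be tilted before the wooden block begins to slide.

At the slip threshold, m g sin θ = μ_s · m g cos θ, so tan θ = μ_s.
θ_max = arctan(0.13) = 7.41°.

θ_max ≈ 7.41°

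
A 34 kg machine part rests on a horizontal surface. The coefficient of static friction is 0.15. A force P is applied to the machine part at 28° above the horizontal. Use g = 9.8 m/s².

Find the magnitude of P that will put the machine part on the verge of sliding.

P ≈ 52.4 N

N = m g − P sin α (the pull lifts the machine part).
At impending slip, P cos α = μ_s N = μ_s (m g − P sin α).
Solving: P (cos α + μ_s sin α) = μ_s m g → P = 0.15×333/(cos 28° + 0.15 sin 28°) = 50/0.9534 = 52.4 N.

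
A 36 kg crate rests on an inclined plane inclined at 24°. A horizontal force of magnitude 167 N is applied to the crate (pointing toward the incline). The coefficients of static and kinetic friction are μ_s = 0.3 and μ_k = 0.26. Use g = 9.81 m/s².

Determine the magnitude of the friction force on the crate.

f ≈ 8.92 N (down the incline)

Normal direction: N = m g cos θ + P sin θ = 390.6 N.
Along the incline, the net driving force (taking up-slope positive) is P cos θ − m g sin θ = 152.6 − 143.6 = 8.919 N, so equilibrium requires friction f = -8.919 N (down-slope).
The limit of static friction is μ_s N = 117.2 N.
|f_req| = 8.919 ≤ 117.2 N → the crate is in equilibrium; friction equals the required value.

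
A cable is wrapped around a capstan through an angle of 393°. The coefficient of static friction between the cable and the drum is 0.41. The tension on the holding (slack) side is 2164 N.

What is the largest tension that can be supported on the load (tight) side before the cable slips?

At impending slip the capstan equation gives T₂/T₁ = e^{μβ} with β in radians.
β = 393° × π/180 = 6.859 rad.
e^{μβ} = e^{0.41×6.859} = 16.65.
T₂ = T₁ · e^{μβ} = 2164 × 16.65 = 36000 N.

T_max ≈ 36000 N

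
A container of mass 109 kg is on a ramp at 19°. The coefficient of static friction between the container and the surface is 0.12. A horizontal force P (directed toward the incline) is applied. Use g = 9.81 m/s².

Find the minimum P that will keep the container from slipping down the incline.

P_min ≈ 230 N

The container tends to slide down (tan θ > μ_s), so at the point of impending slip friction acts up-slope at its limit: f = μ_s N.
Perpendicular to the incline: N = m g cos θ + P sin θ.
Along the incline: P cos θ + μ_s N = m g sin θ, i.e. P cos θ + μ_s (m g cos θ + P sin θ) = m g sin θ.
Solving, P (cos θ + μ_s sin θ) = m g (sin θ − μ_s cos θ), so P = 1070×0.2121/0.9846 = 230 N.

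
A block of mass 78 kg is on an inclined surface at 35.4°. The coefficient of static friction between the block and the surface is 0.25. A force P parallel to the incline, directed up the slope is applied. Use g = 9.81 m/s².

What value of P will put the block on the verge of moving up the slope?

At impending motion up the slope, friction acts down-slope at its limit: f = μ_s N.
P is parallel to the surface, so N = m g cos θ = 624 N.
Along the incline: P = m g sin θ + μ_s N = 443 + 0.25×624 = 599 N.

P ≈ 599 N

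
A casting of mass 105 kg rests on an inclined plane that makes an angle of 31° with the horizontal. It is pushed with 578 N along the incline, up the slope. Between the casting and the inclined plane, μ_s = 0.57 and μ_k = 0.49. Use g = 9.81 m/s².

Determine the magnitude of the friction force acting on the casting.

Perpendicular to the surface, N = m g cos θ = 105·9.81·cos 31° = 882.9 N.
The friction needed for equilibrium is m g sin θ − P = 530.5 − 578 = -47.49 N, measured positive up-slope.
Static friction can supply at most μ_s N = 503.3 N.
Since |-47.49| ≤ 503.3 N, static friction is sufficient; f equals the required value, not μ_s N.

f ≈ 47.5 N (down the incline)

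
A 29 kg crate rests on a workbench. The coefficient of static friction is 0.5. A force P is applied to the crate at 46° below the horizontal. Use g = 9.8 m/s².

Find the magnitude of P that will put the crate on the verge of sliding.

P ≈ 424 N

N = m g + P sin α (the push presses the crate into the workbench).
At impending slip, P cos α = μ_s N = μ_s (m g + P sin α).
Solving: P (cos α − μ_s sin α) = μ_s m g → P = 0.5×284/(cos 46° − 0.5 sin 46°) = 142/0.335 = 424 N.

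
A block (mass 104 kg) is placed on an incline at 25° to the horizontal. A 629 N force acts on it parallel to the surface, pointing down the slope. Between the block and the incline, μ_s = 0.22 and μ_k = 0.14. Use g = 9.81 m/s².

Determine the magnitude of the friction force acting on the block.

f ≈ 129 N (up the incline)

The normal reaction is N = m g cos θ = 924.7 N.
Parallel to the incline, ΣF = 0 gives f = m g sin θ + P = 431.2 + 629 = 1060 N (up-slope positive).
Maximum static friction available: μ_s N = 0.22 × 924.7 = 203.4 N.
|1060| exceeds 203.4 N, so the block slips down-slope; friction is kinetic, f = μ_k N = 0.14×924.7 = 129 N.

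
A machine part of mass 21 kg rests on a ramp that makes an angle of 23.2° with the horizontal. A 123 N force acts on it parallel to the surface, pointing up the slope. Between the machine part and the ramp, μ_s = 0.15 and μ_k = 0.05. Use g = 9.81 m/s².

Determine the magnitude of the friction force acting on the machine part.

f ≈ 9.47 N (down the incline)

Perpendicular to the surface, N = m g cos θ = 21·9.81·cos 23.2° = 189.4 N.
The friction needed for equilibrium is m g sin θ − P = 81.16 − 123 = -41.84 N, measured positive up-slope.
Static friction can supply at most μ_s N = 28.4 N.
Since |-41.84| > 28.4 N, static friction cannot hold it; the machine part slides up the incline and kinetic friction applies: f = μ_k N = 0.05 × 189.4 = 9.47 N.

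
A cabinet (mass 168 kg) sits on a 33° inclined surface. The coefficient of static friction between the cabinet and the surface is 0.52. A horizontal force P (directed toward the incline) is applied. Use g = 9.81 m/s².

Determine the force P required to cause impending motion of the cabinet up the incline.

At impending motion up the slope, friction acts down-slope at its limit: f = μ_s N.
Perpendicular to the incline: N = m g cos θ + P sin θ.
Along the incline: P cos θ = m g sin θ + μ_s N = m g sin θ + μ_s (m g cos θ + P sin θ).
Solving, P (cos θ − μ_s sin θ) = m g (sin θ + μ_s cos θ), so P = 168×9.81×(sin 33° + 0.52 cos 33°)/(cos 33° − 0.52 sin 33°) = 1650×0.9807/0.5555 = 2910 N.

P ≈ 2910 N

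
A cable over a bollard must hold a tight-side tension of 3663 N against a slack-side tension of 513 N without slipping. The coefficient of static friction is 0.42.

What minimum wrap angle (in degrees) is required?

β_min ≈ 268°

T₂/T₁ = e^{μβ} → β = ln(T₂/T₁)/μ.
β = ln(3663/513)/0.42 = 1.966/0.42 = 4.68 rad.
In degrees: β = 4.68 × 180/π = 268°.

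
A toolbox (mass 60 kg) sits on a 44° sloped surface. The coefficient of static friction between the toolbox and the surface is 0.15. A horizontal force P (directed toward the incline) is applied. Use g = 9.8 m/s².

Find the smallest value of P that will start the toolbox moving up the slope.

P ≈ 767 N

At impending motion up the slope, friction acts down-slope at its limit: f = μ_s N.
Perpendicular to the incline: N = m g cos θ + P sin θ.
Along the incline: P cos θ = m g sin θ + μ_s N = m g sin θ + μ_s (m g cos θ + P sin θ).
Solving, P (cos θ − μ_s sin θ) = m g (sin θ + μ_s cos θ), so P = 60×9.8×(sin 44° + 0.15 cos 44°)/(cos 44° − 0.15 sin 44°) = 588×0.8026/0.6151 = 767 N.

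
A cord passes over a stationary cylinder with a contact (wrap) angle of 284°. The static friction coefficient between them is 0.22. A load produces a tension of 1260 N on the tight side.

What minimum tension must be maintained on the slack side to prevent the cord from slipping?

T_min ≈ 423 N

Capstan equation at impending slip: T_tight/T_slack = e^{μβ}.
β = 284° = 4.957 rad; e^{μβ} = e^{0.22×4.957} = 2.976.
T_slack = T_tight / e^{μβ} = 1260 / 2.976 = 423 N.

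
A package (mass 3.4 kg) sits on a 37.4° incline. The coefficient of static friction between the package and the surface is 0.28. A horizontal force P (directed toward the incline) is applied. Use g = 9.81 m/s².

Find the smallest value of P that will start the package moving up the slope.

At impending motion up the slope, friction acts down-slope at its limit: f = μ_s N.
Perpendicular to the incline: N = m g cos θ + P sin θ.
Along the incline: P cos θ = m g sin θ + μ_s N = m g sin θ + μ_s (m g cos θ + P sin θ).
Solving, P (cos θ − μ_s sin θ) = m g (sin θ + μ_s cos θ), so P = 3.4×9.81×(sin 37.4° + 0.28 cos 37.4°)/(cos 37.4° − 0.28 sin 37.4°) = 33.4×0.8298/0.6243 = 44.3 N.

P ≈ 44.3 N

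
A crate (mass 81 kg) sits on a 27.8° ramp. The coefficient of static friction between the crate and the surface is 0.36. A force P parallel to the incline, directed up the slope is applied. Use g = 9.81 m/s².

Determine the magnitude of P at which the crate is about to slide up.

P ≈ 624 N

At impending motion up the slope, friction acts down-slope at its limit: f = μ_s N.
P is parallel to the surface, so N = m g cos θ = 703 N.
Along the incline: P = m g sin θ + μ_s N = 371 + 0.36×703 = 624 N.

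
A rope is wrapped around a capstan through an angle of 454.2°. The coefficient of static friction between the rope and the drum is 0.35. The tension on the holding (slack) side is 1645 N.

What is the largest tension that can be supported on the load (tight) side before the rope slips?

At impending slip the capstan equation gives T₂/T₁ = e^{μβ} with β in radians.
β = 454.2° × π/180 = 7.927 rad.
e^{μβ} = e^{0.35×7.927} = 16.03.
T₂ = T₁ · e^{μβ} = 1645 × 16.03 = 26400 N.

T_max ≈ 26400 N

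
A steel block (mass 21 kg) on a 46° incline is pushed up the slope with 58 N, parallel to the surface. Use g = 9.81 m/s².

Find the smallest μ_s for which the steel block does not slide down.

N = m g cos θ = 143.1 N.
Friction must make up the shortfall along the incline: f = m g sin θ − P = 148.2 − 58 = 90.19 N.
At the threshold f = μ_s N, so μ_s,min = 90.19/143.1 = 0.63.

μ_s,min ≈ 0.63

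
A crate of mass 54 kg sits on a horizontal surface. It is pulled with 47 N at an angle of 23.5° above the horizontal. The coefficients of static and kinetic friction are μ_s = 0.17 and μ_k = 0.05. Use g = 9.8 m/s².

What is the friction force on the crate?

N = m g − P sin α = 529.2 − 47×sin 23.5° = 510.5 N.
The horizontal driving force is P cos α = 43.1 N, so equilibrium needs friction f = 43.1 N.
The static-friction limit is μ_s N = 86.78 N.
43.1 ≤ 86.78 N → static; friction equals the required 43.1 N.

f ≈ 43.1 N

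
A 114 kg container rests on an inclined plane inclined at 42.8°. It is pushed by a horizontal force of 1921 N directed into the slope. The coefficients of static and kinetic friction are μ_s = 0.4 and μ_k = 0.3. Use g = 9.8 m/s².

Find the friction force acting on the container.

The horizontal push has a component P sin θ into the surface, so N = m g cos θ + P sin θ = 819.7 + 1305 = 2125 N.
Along the incline, the net driving force (taking up-slope positive) is P cos θ − m g sin θ = 1409 − 759.1 = 650.4 N, so equilibrium requires friction f = -650.4 N (down-slope).
The limit of static friction is μ_s N = 850 N.
|f_req| = 650.4 ≤ 850 N → the container is in equilibrium; friction equals the required value.

f ≈ 650 N (down the incline)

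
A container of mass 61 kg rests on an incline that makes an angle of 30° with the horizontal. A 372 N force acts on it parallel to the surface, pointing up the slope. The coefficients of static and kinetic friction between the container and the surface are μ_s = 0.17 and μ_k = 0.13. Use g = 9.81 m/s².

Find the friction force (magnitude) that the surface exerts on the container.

The normal reaction is N = m g cos θ = 518.2 N.
The friction needed for equilibrium is m g sin θ − P = 299.2 − 372 = -72.8 N, measured positive up-slope.
Static friction can supply at most μ_s N = 88.1 N.
Since |-72.8| ≤ 88.1 N, no slip — friction simply equals what equilibrium demands.

f ≈ 72.8 N (down the incline)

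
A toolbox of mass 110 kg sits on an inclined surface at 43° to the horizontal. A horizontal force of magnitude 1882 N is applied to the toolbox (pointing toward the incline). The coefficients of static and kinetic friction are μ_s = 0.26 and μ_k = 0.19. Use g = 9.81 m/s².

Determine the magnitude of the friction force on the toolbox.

f ≈ 394 N (down the incline)

Normal direction: N = m g cos θ + P sin θ = 2073 N.
Along the incline, the net driving force (taking up-slope positive) is P cos θ − m g sin θ = 1376 − 735.9 = 640.5 N, so equilibrium requires friction f = -640.5 N (down-slope).
The limit of static friction is μ_s N = 538.9 N.
The required 640.5 N exceeds the static limit, so the toolbox slides up-slope and f = μ_k N = 0.19×2073 = 394 N.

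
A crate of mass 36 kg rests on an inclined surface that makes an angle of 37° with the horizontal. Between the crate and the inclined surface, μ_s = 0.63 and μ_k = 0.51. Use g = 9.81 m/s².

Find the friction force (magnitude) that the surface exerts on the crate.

f ≈ 144 N (up the incline)

Normal force: N = m g cos θ = 36 × 9.81 × cos 37° = 282 N.
For equilibrium along the incline, friction must balance the weight component: f = m g sin θ = 212.5 N up the slope.
Maximum static friction available: μ_s N = 0.63 × 282 = 177.7 N.
|212.5| exceeds 177.7 N, so the crate slips down-slope; friction is kinetic, f = μ_k N = 0.51×282 = 144 N.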